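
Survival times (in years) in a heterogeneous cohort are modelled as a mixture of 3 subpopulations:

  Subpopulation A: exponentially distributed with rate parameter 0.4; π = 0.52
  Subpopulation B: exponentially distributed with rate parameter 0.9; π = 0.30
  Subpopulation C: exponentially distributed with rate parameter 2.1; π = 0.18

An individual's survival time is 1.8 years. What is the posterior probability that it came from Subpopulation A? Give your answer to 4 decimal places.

0.6200

By Bayes' theorem, P(k | x) = P(Z=k) f_k(x) / Σ_j P(Z=j) f_j(x).
Evaluate each component's likelihood at the observed value:
  L_A = 0.194701
  L_B = 0.178109
  L_C = 0.0479277
Unnormalised posteriors:
  P(Z=A)·L_A = 0.52 × 0.194701 = 0.101244
  P(Z=B)·L_B = 0.30 × 0.178109 = 0.0534326
  P(Z=C)·L_C = 0.18 × 0.0479277 = 0.00862698
Denominator: 0.101244 + 0.0534326 + 0.00862698 = 0.163304
Responsibility of Subpopulation A: 0.101244 / 0.163304 ≈ 0.6200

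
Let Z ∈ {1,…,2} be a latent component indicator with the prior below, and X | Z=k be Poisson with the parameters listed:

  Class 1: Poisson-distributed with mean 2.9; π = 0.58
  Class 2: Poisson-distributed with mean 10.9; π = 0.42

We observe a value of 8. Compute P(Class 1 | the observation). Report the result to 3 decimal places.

P(component k | x) = w_k·f_k(x) / marginal(x), where marginal(x) = Σ_j w_j·f_j(x).
Poisson probabilities:
  f_1 = e^(−2.9)·2.9^8/8! = 0.00682668
  f_2 = e^(−10.9)·10.9^8/8! = 0.0912182
Prior × likelihood for each component:
  w_1·f_1 = 0.58 × 0.00682668 = 0.00395947
  w_2·f_2 = 0.42 × 0.0912182 = 0.0383117
Sum: 0.00395947 + 0.0383117 = 0.0422711
P(Class 1 | data) ≈ 0.094

0.094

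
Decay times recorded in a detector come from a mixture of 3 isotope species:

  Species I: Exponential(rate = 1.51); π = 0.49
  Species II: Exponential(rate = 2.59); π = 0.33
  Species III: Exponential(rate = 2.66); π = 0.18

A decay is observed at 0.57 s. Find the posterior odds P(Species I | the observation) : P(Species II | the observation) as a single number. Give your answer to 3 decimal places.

1.602

Posterior odds = (P(Z=i) f_i(x)) / (P(Z=j) f_j(x)); the normalising sum cancels.
Evaluate each component's likelihood at the observed value:
  L_I = 1.51·e^(−1.51·0.57) = 1.51·e^(−0.8607) = 0.638528
  L_II = 2.59·e^(−2.59·0.57) = 2.59·e^(−1.4763) = 0.591767
  L_III = 2.66·e^(−2.66·0.57) = 2.66·e^(−1.5162) = 0.583989
Posterior odds = (P(Z=I)·L_I) / (P(Z=II)·L_II) = (0.49·0.638528) / (0.33·0.591767) = 0.312879 / 0.195283 ≈ 1.602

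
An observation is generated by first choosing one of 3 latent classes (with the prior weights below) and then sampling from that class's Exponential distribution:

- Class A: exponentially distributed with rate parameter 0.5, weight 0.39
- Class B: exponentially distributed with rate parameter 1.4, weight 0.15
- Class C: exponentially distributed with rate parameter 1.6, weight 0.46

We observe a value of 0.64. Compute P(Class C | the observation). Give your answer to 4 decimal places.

0.5376

P(component k | x) = P(Z=k)·f_k(x) / marginal(x), where marginal(x) = Σ_j P(Z=j)·f_j(x).
Evaluate each component's likelihood at the observed value:
  p_A = 0.363075
  p_B = 0.571479
  p_C = 0.574649
Prior × likelihood for each component:
  P(Z=A)·p_A = 0.39 × 0.363075 = 0.141599
  P(Z=B)·p_B = 0.15 × 0.571479 = 0.0857218
  P(Z=C)·p_C = 0.46 × 0.574649 = 0.264338
Denominator: 0.141599 + 0.0857218 + 0.264338 = 0.491659
P(Class C | the observation) = 0.264338 / 0.491659 ≈ 0.5376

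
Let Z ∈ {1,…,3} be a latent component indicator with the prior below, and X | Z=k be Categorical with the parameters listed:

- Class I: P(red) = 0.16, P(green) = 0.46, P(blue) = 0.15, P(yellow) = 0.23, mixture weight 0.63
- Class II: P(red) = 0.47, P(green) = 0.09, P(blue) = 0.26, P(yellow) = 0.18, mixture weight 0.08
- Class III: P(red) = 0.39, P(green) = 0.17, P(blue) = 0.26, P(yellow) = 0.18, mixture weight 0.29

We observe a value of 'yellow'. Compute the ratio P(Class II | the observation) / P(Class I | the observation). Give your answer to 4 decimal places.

Since P(k|x) ∝ P(Z=k) f_k(x), the posterior odds are P(Z=i) f_i(x) / (P(Z=j) f_j(x)).
Component likelihoods at x = 'yellow':
  f_I = 0.23
  f_II = 0.18
  f_III = 0.18
Posterior odds = (P(Z=II)·f_II) / (P(Z=I)·f_I) = (0.08·0.18) / (0.63·0.23) = 0.0144 / 0.1449 ≈ 0.0994

0.0994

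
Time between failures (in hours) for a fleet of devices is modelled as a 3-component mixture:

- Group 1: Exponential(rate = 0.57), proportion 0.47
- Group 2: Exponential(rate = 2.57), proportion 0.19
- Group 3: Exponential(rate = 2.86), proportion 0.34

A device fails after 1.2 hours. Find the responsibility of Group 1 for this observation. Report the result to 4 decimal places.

Posterior ∝ prior × likelihood, so P(k | x) ∝ π_k f_k(x); normalise over all components.
Exponential densities:
  p_1 = 0.287619
  p_2 = 0.117644
  p_3 = 0.0924416
Prior × likelihood for each component:
  π_1·p_1 = 0.47 × 0.287619 = 0.135181
  π_2·p_2 = 0.19 × 0.117644 = 0.0223523
  π_3·p_3 = 0.34 × 0.0924416 = 0.0314301
Denominator: 0.135181 + 0.0223523 + 0.0314301 = 0.188963
P(Group 1 | the observation) = 0.135181 / 0.188963 ≈ 0.7154

0.7154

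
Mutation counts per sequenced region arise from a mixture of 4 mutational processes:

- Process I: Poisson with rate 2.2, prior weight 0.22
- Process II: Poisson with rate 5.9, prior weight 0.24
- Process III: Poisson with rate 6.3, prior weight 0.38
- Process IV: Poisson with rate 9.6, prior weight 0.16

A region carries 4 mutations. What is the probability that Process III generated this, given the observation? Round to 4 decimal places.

By Bayes' theorem, P(k | x) = w_k f_k(x) / Σ_j w_j f_j(x).
Evaluate each component's likelihood at the observed value:
  f_I = e^(−2.2)·2.2^4/4! = 0.108151
  f_II = e^(−5.9)·5.9^4/4! = 0.138312
  f_III = e^(−6.3)·6.3^4/4! = 0.12053
  f_IV = e^(−9.6)·9.6^4/4! = 0.0239688
Weight by the priors:
  w_I·f_I = 0.22 × 0.108151 = 0.0237933
  w_II·f_II = 0.24 × 0.138312 = 0.0331948
  w_III·f_III = 0.38 × 0.12053 = 0.0458015
  w_IV·f_IV = 0.16 × 0.0239688 = 0.00383501
Marginal: 0.0237933 + 0.0331948 + 0.0458015 + 0.00383501 = 0.106625
P(Process III | data) ≈ 0.4296

0.4296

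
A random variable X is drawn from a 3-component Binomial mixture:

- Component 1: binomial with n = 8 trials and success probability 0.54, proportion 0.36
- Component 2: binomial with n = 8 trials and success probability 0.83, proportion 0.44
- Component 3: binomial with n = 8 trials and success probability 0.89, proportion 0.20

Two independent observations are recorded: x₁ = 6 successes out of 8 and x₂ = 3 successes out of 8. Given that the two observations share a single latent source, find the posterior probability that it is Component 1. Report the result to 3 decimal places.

0.946

By Bayes' theorem, P(k | x) = π_k f_k(x) / Σ_j π_j f_j(x).
Since both observations come from the same component, the likelihood for component k is f_k(x₁)·f_k(x₂).
  p_1 = [0.146905] × [0.181618] = 0.0266805
  p_2 = [0.26456] × [0.00454639] = 0.00120279
  p_3 = [0.168377] × [0.000635801] = 0.000107054
Prior × likelihood for each component:
  π_1·p_1 = 0.36 × 0.0266805 = 0.009605
  π_2·p_2 = 0.44 × 0.00120279 = 0.000529229
  π_3·p_3 = 0.20 × 0.000107054 = 2.14109e-05
Normaliser: 0.009605 + 0.000529229 + 2.14109e-05 = 0.0101556
P(Component 1 | x₁,x₂) ≈ 0.946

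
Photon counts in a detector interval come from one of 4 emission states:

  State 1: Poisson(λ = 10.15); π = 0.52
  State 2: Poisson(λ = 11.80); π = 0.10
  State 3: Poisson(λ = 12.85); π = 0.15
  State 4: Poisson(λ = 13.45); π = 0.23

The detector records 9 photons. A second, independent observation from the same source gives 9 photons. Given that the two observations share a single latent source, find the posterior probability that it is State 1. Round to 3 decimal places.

0.773

Posterior ∝ prior × likelihood, so P(k | x) ∝ π_k f_k(x); normalise over all components.
Since both observations come from the same component, the likelihood for component k is f_k(x₁)·f_k(x₂).
  L_1 = [e^(−10.15)·10.15^9/9! = 0.123124] × [0.123124] = 0.0151595
  L_2 = [e^(−11.80)·11.80^9/9! = 0.0917276] × [0.0917276] = 0.00841396
  L_3 = [e^(−12.85)·12.85^9/9! = 0.0691323] × [0.0691323] = 0.00477928
  L_4 = [e^(−13.45)·13.45^9/9! = 0.0572106] × [0.0572106] = 0.00327306
Unnormalised posteriors:
  π_1·L_1 = 0.52 × 0.0151595 = 0.00788294
  π_2·L_2 = 0.10 × 0.00841396 = 0.000841396
  π_3·L_3 = 0.15 × 0.00477928 = 0.000716891
  π_4·L_4 = 0.23 × 0.00327306 = 0.000752803
Evidence: 0.00788294 + 0.000841396 + 0.000716891 + 0.000752803 = 0.010194
P(State 1 | data) ≈ 0.773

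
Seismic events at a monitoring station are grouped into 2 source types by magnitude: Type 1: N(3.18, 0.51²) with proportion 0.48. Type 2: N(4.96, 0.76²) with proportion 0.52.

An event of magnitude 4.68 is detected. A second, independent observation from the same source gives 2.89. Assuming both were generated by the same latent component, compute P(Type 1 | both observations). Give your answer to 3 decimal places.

The responsibility of component k is π_k f_k(x) divided by Σ_j π_j f_j(x).
Since both observations come from the same component, the likelihood for component k is f_k(x₁)·f_k(x₂).
  p_1 = [(1/(0.51·√(2π)))·exp(−(4.68−3.18)²/(2·0.51²)) = 0.782240·exp(-4.32526) = 0.0103491] × [0.665469] = 0.00688703
  p_2 = [(1/(0.76·√(2π)))·exp(−(4.68−4.96)²/(2·0.76²)) = 0.524924·exp(-0.06787) = 0.490481] × [0.0128588] = 0.00630698
Unnormalised posteriors:
  π_1·p_1 = 0.48 × 0.00688703 = 0.00330577
  π_2·p_2 = 0.52 × 0.00630698 = 0.00327963
Normaliser: 0.00330577 + 0.00327963 = 0.0065854
P(Type 1 | x) ≈ 0.502

0.502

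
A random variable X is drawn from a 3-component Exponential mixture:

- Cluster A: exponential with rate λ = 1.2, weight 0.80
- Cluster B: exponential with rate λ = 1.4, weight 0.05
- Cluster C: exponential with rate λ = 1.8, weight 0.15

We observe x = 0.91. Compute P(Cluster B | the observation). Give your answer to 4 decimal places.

By Bayes' theorem, P(k | x) = π_k f_k(x) / Σ_j π_j f_j(x).
Exponential densities:
  p_A = 0.402654
  p_B = 0.391595
  p_C = 0.349863
Multiply by the mixture weights:
  π_A·p_A = 0.80 × 0.402654 = 0.322123
  π_B·p_B = 0.05 × 0.391595 = 0.0195797
  π_C·p_C = 0.15 × 0.349863 = 0.0524795
Denominator: 0.322123 + 0.0195797 + 0.0524795 = 0.394182
P(Cluster B | the observation) ≈ 0.0497

0.0497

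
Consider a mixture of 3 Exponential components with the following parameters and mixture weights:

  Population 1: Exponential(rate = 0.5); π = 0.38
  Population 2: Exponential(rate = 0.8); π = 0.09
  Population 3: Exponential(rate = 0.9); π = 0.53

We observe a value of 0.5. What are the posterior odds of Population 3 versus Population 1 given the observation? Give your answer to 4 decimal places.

The posterior odds equal the prior odds times the likelihood ratio: (π_i/π_j)·(f_i(x)/f_j(x)).
Exponential densities:
  p_1 = 0.5·e^(−0.5·0.5) = 0.5·e^(−0.2500) = 0.3894
  p_2 = 0.8·e^(−0.8·0.5) = 0.8·e^(−0.4000) = 0.536256
  p_3 = 0.9·e^(−0.9·0.5) = 0.9·e^(−0.4500) = 0.573865
Posterior odds = (π_3·p_3) / (π_1·p_1) = (0.53·0.573865) / (0.38·0.3894) = 0.304149 / 0.147972 ≈ 2.0554

2.0554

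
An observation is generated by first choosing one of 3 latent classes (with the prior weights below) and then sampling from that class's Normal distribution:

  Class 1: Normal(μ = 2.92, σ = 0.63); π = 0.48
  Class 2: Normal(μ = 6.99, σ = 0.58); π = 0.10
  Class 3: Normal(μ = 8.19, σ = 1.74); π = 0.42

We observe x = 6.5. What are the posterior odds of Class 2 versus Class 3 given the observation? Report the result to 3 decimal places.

Only the two components matter; the odds are (w_i f_i(x)) / (w_j f_j(x)).
Evaluate each component's likelihood at the observed value:
  f_1 = 6.16045e-08
  f_2 = 0.48139
  f_3 = 0.143059
Odds = (0.10/0.42) × (0.48139/0.143059) = 0.238095 × 3.36498 ≈ 0.801

0.801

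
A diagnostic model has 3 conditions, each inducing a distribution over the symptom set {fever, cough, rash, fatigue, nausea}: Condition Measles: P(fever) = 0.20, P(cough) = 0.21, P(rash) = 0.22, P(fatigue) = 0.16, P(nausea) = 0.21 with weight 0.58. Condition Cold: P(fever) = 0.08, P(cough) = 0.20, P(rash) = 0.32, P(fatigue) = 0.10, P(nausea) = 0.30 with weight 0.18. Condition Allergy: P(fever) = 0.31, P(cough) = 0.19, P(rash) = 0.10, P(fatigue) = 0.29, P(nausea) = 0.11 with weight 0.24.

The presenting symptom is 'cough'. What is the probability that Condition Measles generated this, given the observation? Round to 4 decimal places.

0.5988

By Bayes' theorem, P(k | x) = π_k f_k(x) / Σ_j π_j f_j(x).
Evaluate each component's likelihood at the observed value:
  L_Measles = 0.21
  L_Cold = 0.2
  L_Allergy = 0.19
Multiply by the mixture weights:
  π_Measles·L_Measles = 0.58 × 0.21 = 0.1218
  π_Cold·L_Cold = 0.18 × 0.2 = 0.036
  π_Allergy·L_Allergy = 0.24 × 0.19 = 0.0456
Evidence: 0.1218 + 0.036 + 0.0456 = 0.2034
Responsibility of Condition Measles: 0.1218 / 0.2034 ≈ 0.5988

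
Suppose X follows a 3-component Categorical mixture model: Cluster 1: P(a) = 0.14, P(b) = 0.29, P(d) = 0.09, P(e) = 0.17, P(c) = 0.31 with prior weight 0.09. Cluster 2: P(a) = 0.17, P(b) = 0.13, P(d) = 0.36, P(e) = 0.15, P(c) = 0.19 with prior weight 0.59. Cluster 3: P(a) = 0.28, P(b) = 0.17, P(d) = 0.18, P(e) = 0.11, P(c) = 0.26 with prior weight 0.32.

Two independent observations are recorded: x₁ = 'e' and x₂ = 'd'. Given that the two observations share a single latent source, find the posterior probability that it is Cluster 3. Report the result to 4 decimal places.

0.1601

By Bayes' theorem, P(k | x) = π_k f_k(x) / Σ_j π_j f_j(x).
Since both observations come from the same component, the likelihood for component k is f_k(x₁)·f_k(x₂).
  p_1 = [P(e | comp) = 0.17] × [0.09] = 0.0153
  p_2 = [P(e | comp) = 0.15] × [0.36] = 0.054
  p_3 = [P(e | comp) = 0.11] × [0.18] = 0.0198
Weight by the priors:
  π_1·p_1 = 0.09 × 0.0153 = 0.001377
  π_2·p_2 = 0.59 × 0.054 = 0.03186
  π_3·p_3 = 0.32 × 0.0198 = 0.006336
Normaliser: 0.001377 + 0.03186 + 0.006336 = 0.039573
So the posterior for Cluster 3 is 0.006336 / 0.039573 ≈ 0.1601.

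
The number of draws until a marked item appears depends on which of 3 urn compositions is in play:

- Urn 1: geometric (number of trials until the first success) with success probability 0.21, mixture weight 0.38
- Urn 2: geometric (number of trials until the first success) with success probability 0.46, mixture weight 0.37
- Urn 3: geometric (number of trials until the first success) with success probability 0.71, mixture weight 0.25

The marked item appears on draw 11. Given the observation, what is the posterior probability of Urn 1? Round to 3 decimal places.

0.955

The responsibility of component k is π_k f_k(x) divided by Σ_j π_j f_j(x).
Component likelihoods at x = 11:
  L_1 = 0.0198834
  L_2 = 0.00096983
  L_3 = 2.98702e-06
Weight by the priors:
  π_1·L_1 = 0.38 × 0.0198834 = 0.00755568
  π_2·L_2 = 0.37 × 0.00096983 = 0.000358837
  π_3·L_3 = 0.25 × 2.98702e-06 = 7.46755e-07
Denominator: 0.00755568 + 0.000358837 + 7.46755e-07 = 0.00791527
P(Urn 1 | 11) ≈ 0.955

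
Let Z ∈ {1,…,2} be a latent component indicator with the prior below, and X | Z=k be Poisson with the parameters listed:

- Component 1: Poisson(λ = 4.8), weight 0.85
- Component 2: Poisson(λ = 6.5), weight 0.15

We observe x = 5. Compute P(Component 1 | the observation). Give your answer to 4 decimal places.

P(component k | x) = w_k·f_k(x) / marginal(x), where marginal(x) = Σ_j w_j·f_j(x).
Evaluate each component's likelihood at the observed value:
  L_1 = 0.174748
  L_2 = 0.145369
Prior × likelihood for each component:
  w_1·L_1 = 0.85 × 0.174748 = 0.148536
  w_2·L_2 = 0.15 × 0.145369 = 0.0218053
Denominator: 0.148536 + 0.0218053 = 0.170341
P(Component 1 | data) = 0.148536 / 0.170341 ≈ 0.8720

0.8720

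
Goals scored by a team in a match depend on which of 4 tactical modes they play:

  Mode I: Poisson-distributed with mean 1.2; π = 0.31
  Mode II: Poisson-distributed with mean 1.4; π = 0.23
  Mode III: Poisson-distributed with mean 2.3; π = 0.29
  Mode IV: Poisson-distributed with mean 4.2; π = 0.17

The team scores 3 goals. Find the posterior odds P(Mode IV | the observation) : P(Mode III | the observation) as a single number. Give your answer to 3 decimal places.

Only the two components matter; the odds are (π_i f_i(x)) / (π_j f_j(x)).
Poisson probabilities:
  L_I = 0.0867439
  L_II = 0.112777
  L_III = 0.203308
  L_IV = 0.185165
Posterior odds = (π_IV·L_IV) / (π_III·L_III) = (0.17·0.185165) / (0.29·0.203308) = 0.0314781 / 0.0589594 ≈ 0.534

0.534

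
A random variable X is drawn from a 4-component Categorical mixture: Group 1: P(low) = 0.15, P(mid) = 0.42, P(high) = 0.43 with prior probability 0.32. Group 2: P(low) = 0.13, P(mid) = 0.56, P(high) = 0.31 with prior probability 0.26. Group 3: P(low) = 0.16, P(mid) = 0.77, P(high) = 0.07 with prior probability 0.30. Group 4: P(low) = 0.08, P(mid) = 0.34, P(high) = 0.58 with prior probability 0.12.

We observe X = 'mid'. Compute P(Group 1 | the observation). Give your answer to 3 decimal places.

0.244

Apply Bayes' rule: the posterior for each component is proportional to its prior times its likelihood at x.
Component likelihoods at x = 'mid':
  p_1 = 0.42
  p_2 = 0.56
  p_3 = 0.77
  p_4 = 0.34
Unnormalised posteriors:
  π_1·p_1 = 0.32 × 0.42 = 0.1344
  π_2·p_2 = 0.26 × 0.56 = 0.1456
  π_3·p_3 = 0.30 × 0.77 = 0.231
  π_4·p_4 = 0.12 × 0.34 = 0.0408
Evidence: 0.1344 + 0.1456 + 0.231 + 0.0408 = 0.5518
P(Group 1 | the observation) ≈ 0.244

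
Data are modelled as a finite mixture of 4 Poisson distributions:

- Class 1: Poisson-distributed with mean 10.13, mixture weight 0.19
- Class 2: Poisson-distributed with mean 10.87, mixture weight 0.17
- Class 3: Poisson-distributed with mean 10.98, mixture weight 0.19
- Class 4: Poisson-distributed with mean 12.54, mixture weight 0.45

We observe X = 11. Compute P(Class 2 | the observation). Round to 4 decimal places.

Posterior ∝ prior × likelihood, so P(k | x) ∝ π_k f_k(x); normalise over all components.
Poisson probabilities:
  f_1 = 0.115118
  f_2 = 0.119286
  f_3 = 0.119376
  f_4 = 0.108159
Multiply by the mixture weights:
  π_1·f_1 = 0.19 × 0.115118 = 0.0218725
  π_2·f_2 = 0.17 × 0.119286 = 0.0202786
  π_3·f_3 = 0.19 × 0.119376 = 0.0226814
  π_4·f_4 = 0.45 × 0.108159 = 0.0486717
Denominator: 0.0218725 + 0.0202786 + 0.0226814 + 0.0486717 = 0.113504
P(Class 2 | x) ≈ 0.1787

0.1787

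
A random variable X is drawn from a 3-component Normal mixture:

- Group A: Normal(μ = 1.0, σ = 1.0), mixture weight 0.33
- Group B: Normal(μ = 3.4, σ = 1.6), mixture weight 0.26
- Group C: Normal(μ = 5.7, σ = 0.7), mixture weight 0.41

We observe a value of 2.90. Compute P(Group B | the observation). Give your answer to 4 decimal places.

Posterior ∝ prior × likelihood, so P(k | x) ∝ π_k f_k(x); normalise over all components.
Component likelihoods at x = 2.90:
  L_A = (1/(1.0·√(2π)))·exp(−(2.90−1.0)²/(2·1.0²)) = 0.398942·exp(-1.80500) = 0.0656158
  L_B = (1/(1.6·√(2π)))·exp(−(2.90−3.4)²/(2·1.6²)) = 0.249339·exp(-0.04883) = 0.237457
  L_C = (1/(0.7·√(2π)))·exp(−(2.90−5.7)²/(2·0.7²)) = 0.569918·exp(-8.00000) = 0.000191186
Weight by the priors:
  π_A·L_A = 0.33 × 0.0656158 = 0.0216532
  π_B·L_B = 0.26 × 0.237457 = 0.0617387
  π_C·L_C = 0.41 × 0.000191186 = 7.83863e-05
Sum: 0.0216532 + 0.0617387 + 7.83863e-05 = 0.0834703
P(Group B | x) ≈ 0.7396

0.7396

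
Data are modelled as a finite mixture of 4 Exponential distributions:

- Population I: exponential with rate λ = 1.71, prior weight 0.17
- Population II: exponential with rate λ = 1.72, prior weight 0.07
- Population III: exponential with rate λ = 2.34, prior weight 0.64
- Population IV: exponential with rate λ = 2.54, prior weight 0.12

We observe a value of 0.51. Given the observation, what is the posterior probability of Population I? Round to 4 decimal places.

Posterior ∝ prior × likelihood, so P(k | x) ∝ w_k f_k(x); normalise over all components.
Component likelihoods at x = 0.51:
  p_I = 0.714904
  p_II = 0.715427
  p_III = 0.709461
  p_IV = 0.695422
Unnormalised posteriors:
  w_I·p_I = 0.17 × 0.714904 = 0.121534
  w_II·p_II = 0.07 × 0.715427 = 0.0500799
  w_III·p_III = 0.64 × 0.709461 = 0.454055
  w_IV·p_IV = 0.12 × 0.695422 = 0.0834507
Denominator: 0.121534 + 0.0500799 + 0.454055 + 0.0834507 = 0.70912
P(Population I | data) ≈ 0.1714

0.1714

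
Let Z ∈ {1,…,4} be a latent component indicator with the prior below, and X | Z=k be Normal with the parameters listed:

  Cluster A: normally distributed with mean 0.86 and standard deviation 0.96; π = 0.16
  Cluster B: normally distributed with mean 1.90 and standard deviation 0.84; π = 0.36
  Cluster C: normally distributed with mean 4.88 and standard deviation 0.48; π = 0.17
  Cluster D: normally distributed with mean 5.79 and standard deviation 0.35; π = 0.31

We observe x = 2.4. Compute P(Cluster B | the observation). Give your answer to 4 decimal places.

By Bayes' theorem, P(k | x) = π_k f_k(x) / Σ_j π_j f_j(x).
Normal densities:
  p_A = (1/(0.96·√(2π)))·exp(−(2.4−0.86)²/(2·0.96²)) = 0.415565·exp(-1.28668) = 0.114774
  p_B = (1/(0.84·√(2π)))·exp(−(2.4−1.90)²/(2·0.84²)) = 0.474931·exp(-0.17715) = 0.397826
  p_C = (1/(0.48·√(2π)))·exp(−(2.4−4.88)²/(2·0.48²)) = 0.831130·exp(-13.34722) = 1.32753e-06
  p_D = (1/(0.35·√(2π)))·exp(−(2.4−5.79)²/(2·0.35²)) = 1.139835·exp(-46.90653) = 4.84836e-21
Weight by the priors:
  π_A·p_A = 0.16 × 0.114774 = 0.0183638
  π_B·p_B = 0.36 × 0.397826 = 0.143218
  π_C·p_C = 0.17 × 1.32753e-06 = 2.2568e-07
  π_D·p_D = 0.31 × 4.84836e-21 = 1.50299e-21
Marginal: 0.0183638 + 0.143218 + 2.2568e-07 + 1.50299e-21 = 0.161582
P(Cluster B | x) ≈ 0.8863

0.8863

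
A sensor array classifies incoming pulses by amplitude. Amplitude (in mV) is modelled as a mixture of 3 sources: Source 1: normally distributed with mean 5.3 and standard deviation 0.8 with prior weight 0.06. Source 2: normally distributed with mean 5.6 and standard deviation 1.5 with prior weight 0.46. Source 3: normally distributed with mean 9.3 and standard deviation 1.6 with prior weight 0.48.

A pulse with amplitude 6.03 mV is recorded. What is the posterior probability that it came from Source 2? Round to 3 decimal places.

The responsibility of component k is w_k f_k(x) divided by Σ_j w_j f_j(x).
Normal densities:
  f_1 = 0.32886
  f_2 = 0.255255
  f_3 = 0.0308876
Weight by the priors:
  w_1·f_1 = 0.06 × 0.32886 = 0.0197316
  w_2·f_2 = 0.46 × 0.255255 = 0.117417
  w_3·f_3 = 0.48 × 0.0308876 = 0.0148261
Marginal: 0.0197316 + 0.117417 + 0.0148261 = 0.151975
So the posterior for Source 2 is 0.117417 / 0.151975 ≈ 0.773.

0.773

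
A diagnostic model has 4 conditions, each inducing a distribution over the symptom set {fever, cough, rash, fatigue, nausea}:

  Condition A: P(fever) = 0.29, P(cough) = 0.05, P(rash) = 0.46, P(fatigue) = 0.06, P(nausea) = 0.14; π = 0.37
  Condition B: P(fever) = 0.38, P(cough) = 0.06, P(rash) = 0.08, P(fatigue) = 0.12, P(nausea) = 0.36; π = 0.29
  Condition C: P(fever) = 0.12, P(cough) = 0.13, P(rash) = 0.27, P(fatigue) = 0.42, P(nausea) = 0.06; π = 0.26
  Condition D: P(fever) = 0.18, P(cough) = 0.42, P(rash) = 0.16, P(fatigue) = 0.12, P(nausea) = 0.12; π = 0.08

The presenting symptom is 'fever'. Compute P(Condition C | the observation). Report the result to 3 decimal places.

P(component k | x) = P(Z=k)·f_k(x) / marginal(x), where marginal(x) = Σ_j P(Z=j)·f_j(x).
Component likelihoods at x = 'fever':
  L_A = 0.29
  L_B = 0.38
  L_C = 0.12
  L_D = 0.18
Weight by the priors:
  P(Z=A)·L_A = 0.37 × 0.29 = 0.1073
  P(Z=B)·L_B = 0.29 × 0.38 = 0.1102
  P(Z=C)·L_C = 0.26 × 0.12 = 0.0312
  P(Z=D)·L_D = 0.08 × 0.18 = 0.0144
Denominator: 0.1073 + 0.1102 + 0.0312 + 0.0144 = 0.2631
Responsibility of Condition C: 0.0312 / 0.2631 ≈ 0.119

0.119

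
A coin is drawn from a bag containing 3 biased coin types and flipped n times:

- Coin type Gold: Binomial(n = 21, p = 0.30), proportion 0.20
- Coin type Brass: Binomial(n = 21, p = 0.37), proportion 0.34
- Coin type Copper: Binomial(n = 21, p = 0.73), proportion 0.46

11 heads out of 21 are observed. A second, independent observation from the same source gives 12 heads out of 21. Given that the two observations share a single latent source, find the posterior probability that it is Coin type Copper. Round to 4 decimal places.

The responsibility of component k is π_k f_k(x) divided by Σ_j π_j f_j(x).
Since both observations come from the same component, the likelihood for component k is f_k(x₁)·f_k(x₂).
  f_Gold = [0.0176498] × [0.00630349] = 0.000111255
  f_Brass = [0.0618087] × [0.0302503] = 0.00186973
  f_Copper = [0.0227832] × [0.0513325] = 0.00116952
Prior × likelihood for each component:
  π_Gold·f_Gold = 0.20 × 0.000111255 = 2.22511e-05
  π_Brass·f_Brass = 0.34 × 0.00186973 = 0.000635709
  π_Copper·f_Copper = 0.46 × 0.00116952 = 0.000537978
Normaliser: 2.22511e-05 + 0.000635709 + 0.000537978 = 0.00119594
Responsibility of Coin type Copper: 0.000537978 / 0.00119594 ≈ 0.4498

0.4498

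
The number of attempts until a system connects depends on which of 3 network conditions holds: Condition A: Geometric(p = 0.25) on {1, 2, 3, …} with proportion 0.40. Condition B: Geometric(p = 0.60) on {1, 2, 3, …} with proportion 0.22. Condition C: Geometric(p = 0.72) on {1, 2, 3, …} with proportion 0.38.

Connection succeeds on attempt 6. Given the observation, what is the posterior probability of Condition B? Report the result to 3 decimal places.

0.053

Apply Bayes' rule: the posterior for each component is proportional to its prior times its likelihood at x.
Geometric probabilities:
  p_A = 0.25·(1−0.25)^5 = 0.25·0.237305 = 0.0593262
  p_B = 0.60·(1−0.60)^5 = 0.60·0.01024 = 0.006144
  p_C = 0.72·(1−0.72)^5 = 0.72·0.00172104 = 0.00123915
Multiply by the mixture weights:
  P(Z=A)·p_A = 0.40 × 0.0593262 = 0.0237305
  P(Z=B)·p_B = 0.22 × 0.006144 = 0.00135168
  P(Z=C)·p_C = 0.38 × 0.00123915 = 0.000470876
Marginal: 0.0237305 + 0.00135168 + 0.000470876 = 0.025553
P(Condition B | the observation) = 0.00135168 / 0.025553 ≈ 0.053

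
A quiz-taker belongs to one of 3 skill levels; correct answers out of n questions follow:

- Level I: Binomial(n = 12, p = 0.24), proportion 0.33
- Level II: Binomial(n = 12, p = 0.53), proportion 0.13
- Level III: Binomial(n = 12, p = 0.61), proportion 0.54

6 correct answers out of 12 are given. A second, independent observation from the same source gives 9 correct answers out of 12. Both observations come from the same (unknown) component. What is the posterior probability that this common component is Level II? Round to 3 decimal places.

The responsibility of component k is P(Z=k) f_k(x) divided by Σ_j P(Z=j) f_j(x).
Since both observations come from the same component, the likelihood for component k is f_k(x₁)·f_k(x₂).
  p_I = [C(12,6)·0.24^6·0.76^6 = 924·0.000191103·0.1927 = 0.0340268] × [0.000255132] = 8.68132e-06
  p_II = [C(12,6)·0.53^6·0.47^6 = 924·0.0221644·0.0107792 = 0.220757] × [0.0753701] = 0.0166385
  p_III = [C(12,6)·0.61^6·0.39^6 = 924·0.0515204·0.00351874 = 0.167509] × [0.152611] = 0.0255637
Unnormalised posteriors:
  P(Z=I)·p_I = 0.33 × 8.68132e-06 = 2.86483e-06
  P(Z=II)·p_II = 0.13 × 0.0166385 = 0.002163
  P(Z=III)·p_III = 0.54 × 0.0255637 = 0.0138044
Normaliser: 2.86483e-06 + 0.002163 + 0.0138044 = 0.0159703
P(Level II | x) ≈ 0.135

0.135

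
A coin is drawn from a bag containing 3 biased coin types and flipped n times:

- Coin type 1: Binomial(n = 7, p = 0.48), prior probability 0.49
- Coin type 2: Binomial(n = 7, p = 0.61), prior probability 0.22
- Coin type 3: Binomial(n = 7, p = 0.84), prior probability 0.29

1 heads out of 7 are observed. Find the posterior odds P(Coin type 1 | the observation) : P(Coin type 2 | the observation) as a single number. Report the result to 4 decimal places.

9.8473

The posterior odds equal the prior odds times the likelihood ratio: (π_i/π_j)·(f_i(x)/f_j(x)).
Binomial probabilities:
  L_1 = 0.0664292
  L_2 = 0.015025
  L_3 = 9.865e-05
0.0325503 / 0.00330551 ≈ 9.8473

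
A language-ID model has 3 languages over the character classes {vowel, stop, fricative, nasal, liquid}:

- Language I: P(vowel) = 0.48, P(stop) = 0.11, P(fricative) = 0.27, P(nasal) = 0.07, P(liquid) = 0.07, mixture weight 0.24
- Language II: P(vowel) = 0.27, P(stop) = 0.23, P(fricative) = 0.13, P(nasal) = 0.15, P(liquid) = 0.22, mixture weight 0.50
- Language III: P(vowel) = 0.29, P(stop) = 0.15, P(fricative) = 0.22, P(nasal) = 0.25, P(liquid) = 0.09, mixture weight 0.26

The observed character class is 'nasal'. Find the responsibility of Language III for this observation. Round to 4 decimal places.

By Bayes' theorem, P(k | x) = P(Z=k) f_k(x) / Σ_j P(Z=j) f_j(x).
Evaluate each component's likelihood at the observed value:
  p_I = P(nasal | comp) = 0.07
  p_II = P(nasal | comp) = 0.15
  p_III = P(nasal | comp) = 0.25
Multiply by the mixture weights:
  P(Z=I)·p_I = 0.24 × 0.07 = 0.0168
  P(Z=II)·p_II = 0.50 × 0.15 = 0.075
  P(Z=III)·p_III = 0.26 × 0.25 = 0.065
Sum: 0.0168 + 0.075 + 0.065 = 0.1568
Responsibility of Language III: 0.065 / 0.1568 ≈ 0.4145

0.4145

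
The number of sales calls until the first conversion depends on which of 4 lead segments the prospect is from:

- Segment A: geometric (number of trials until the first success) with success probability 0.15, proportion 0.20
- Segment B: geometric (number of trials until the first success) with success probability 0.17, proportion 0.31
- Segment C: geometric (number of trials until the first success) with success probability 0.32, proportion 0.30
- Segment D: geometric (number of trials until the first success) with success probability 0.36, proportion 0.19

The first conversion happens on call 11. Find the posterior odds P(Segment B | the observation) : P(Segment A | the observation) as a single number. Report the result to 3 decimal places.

1.384

The posterior odds equal the prior odds times the likelihood ratio: (π_i/π_j)·(f_i(x)/f_j(x)).
Geometric probabilities:
  p_A = 0.0295312
  p_B = 0.0263773
  p_C = 0.00676455
  p_D = 0.00415052
Odds = (0.31/0.20) × (0.0263773/0.0295312) = 1.55 × 0.893201 ≈ 1.384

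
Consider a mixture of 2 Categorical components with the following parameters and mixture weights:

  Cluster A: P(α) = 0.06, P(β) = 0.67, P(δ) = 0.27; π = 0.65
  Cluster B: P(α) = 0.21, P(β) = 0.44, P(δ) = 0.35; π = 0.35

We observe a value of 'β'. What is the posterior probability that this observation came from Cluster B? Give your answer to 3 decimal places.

The responsibility of component k is P(Z=k) f_k(x) divided by Σ_j P(Z=j) f_j(x).
Evaluate each component's likelihood at the observed value:
  f_A = 0.67
  f_B = 0.44
Multiply by the mixture weights:
  P(Z=A)·f_A = 0.65 × 0.67 = 0.4355
  P(Z=B)·f_B = 0.35 × 0.44 = 0.154
Denominator: 0.4355 + 0.154 = 0.5895
P(Cluster B | the observation) = 0.154 / 0.5895 ≈ 0.261

0.261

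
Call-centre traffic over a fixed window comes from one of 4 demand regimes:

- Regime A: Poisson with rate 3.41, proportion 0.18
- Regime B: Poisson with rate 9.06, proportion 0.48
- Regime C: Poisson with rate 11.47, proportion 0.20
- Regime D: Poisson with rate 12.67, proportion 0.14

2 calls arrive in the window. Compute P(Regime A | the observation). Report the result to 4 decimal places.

Posterior ∝ prior × likelihood, so P(k | x) ∝ π_k f_k(x); normalise over all components.
Component likelihoods at x = 2 calls:
  L_A = e^(−3.41)·3.41^2/2! = 0.192103
  L_B = e^(−9.06)·9.06^2/2! = 0.00477
  L_C = e^(−11.47)·11.47^2/2! = 0.000686656
  L_D = e^(−12.67)·12.67^2/2! = 0.000252355
Weight by the priors:
  π_A·L_A = 0.18 × 0.192103 = 0.0345786
  π_B·L_B = 0.48 × 0.00477 = 0.0022896
  π_C·L_C = 0.20 × 0.000686656 = 0.000137331
  π_D·L_D = 0.14 × 0.000252355 = 3.53297e-05
Denominator: 0.0345786 + 0.0022896 + 0.000137331 + 3.53297e-05 = 0.0370408
P(Regime A | x) = 0.0345786 / 0.0370408 ≈ 0.9335

0.9335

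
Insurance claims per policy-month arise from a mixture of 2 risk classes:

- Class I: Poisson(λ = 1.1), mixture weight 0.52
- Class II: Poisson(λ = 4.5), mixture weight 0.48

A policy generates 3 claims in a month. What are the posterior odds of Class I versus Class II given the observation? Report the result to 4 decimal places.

The posterior odds equal the prior odds times the likelihood ratio: (π_i/π_j)·(f_i(x)/f_j(x)).
Evaluate each component's likelihood at the observed value:
  L_I = e^(−1.1)·1.1^3/3! = 0.0738419
  L_II = e^(−4.5)·4.5^3/3! = 0.168718
Posterior odds = (π_I·L_I) / (π_II·L_II) = (0.52·0.0738419) / (0.48·0.168718) = 0.0383978 / 0.0809846 ≈ 0.4741

0.4741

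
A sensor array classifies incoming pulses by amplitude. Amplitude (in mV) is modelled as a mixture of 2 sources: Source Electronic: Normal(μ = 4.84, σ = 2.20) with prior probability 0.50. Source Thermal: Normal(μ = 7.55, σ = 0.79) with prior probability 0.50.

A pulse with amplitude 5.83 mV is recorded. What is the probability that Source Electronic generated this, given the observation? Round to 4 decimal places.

0.7764

Apply Bayes' rule: the posterior for each component is proportional to its prior times its likelihood at x.
Evaluate each component's likelihood at the observed value:
  L_Electronic = 0.163876
  L_Thermal = 0.0472006
Multiply by the mixture weights:
  P(Z=Electronic)·L_Electronic = 0.50 × 0.163876 = 0.0819379
  P(Z=Thermal)·L_Thermal = 0.50 × 0.0472006 = 0.0236003
Denominator: 0.0819379 + 0.0236003 = 0.105538
P(Source Electronic | data) = 0.0819379 / 0.105538 ≈ 0.7764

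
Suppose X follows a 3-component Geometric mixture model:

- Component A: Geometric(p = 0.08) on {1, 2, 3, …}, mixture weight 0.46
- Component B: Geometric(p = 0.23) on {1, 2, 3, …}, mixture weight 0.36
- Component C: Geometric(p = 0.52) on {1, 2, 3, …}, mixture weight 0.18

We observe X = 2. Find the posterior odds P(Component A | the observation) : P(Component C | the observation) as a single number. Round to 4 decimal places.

Posterior odds = (π_i f_i(x)) / (π_j f_j(x)); the normalising sum cancels.
Evaluate each component's likelihood at the observed value:
  f_A = 0.08·(1−0.08)^1 = 0.08·0.92 = 0.0736
  f_B = 0.23·(1−0.23)^1 = 0.23·0.77 = 0.1771
  f_C = 0.52·(1−0.52)^1 = 0.52·0.48 = 0.2496
0.033856 / 0.044928 ≈ 0.7536

0.7536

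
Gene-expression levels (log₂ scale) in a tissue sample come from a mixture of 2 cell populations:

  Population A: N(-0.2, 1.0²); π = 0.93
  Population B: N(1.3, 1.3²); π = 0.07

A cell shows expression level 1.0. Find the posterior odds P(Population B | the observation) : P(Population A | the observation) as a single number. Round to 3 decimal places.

Since P(k|x) ∝ π_k f_k(x), the posterior odds are π_i f_i(x) / (π_j f_j(x)).
Evaluate each component's likelihood at the observed value:
  f_A = 0.194186
  f_B = 0.298815
0.0209171 / 0.180593 ≈ 0.116

0.116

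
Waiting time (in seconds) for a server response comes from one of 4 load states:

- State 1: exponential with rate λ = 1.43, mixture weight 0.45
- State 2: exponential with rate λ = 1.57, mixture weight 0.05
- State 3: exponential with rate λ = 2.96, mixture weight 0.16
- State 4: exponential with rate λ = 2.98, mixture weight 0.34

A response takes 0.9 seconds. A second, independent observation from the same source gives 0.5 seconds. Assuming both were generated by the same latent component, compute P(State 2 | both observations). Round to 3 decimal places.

0.066

The responsibility of component k is π_k f_k(x) divided by Σ_j π_j f_j(x).
Since both observations come from the same component, the likelihood for component k is f_k(x₁)·f_k(x₂).
  L_1 = [0.39482] × [0.699545] = 0.276194
  L_2 = [0.382157] × [0.716108] = 0.273665
  L_3 = [0.20622] × [0.673808] = 0.138953
  L_4 = [0.20391] × [0.671611] = 0.136948
Prior × likelihood for each component:
  π_1·L_1 = 0.45 × 0.276194 = 0.124287
  π_2·L_2 = 0.05 × 0.273665 = 0.0136833
  π_3·L_3 = 0.16 × 0.138953 = 0.0222324
  π_4·L_4 = 0.34 × 0.136948 = 0.0465623
Marginal: 0.124287 + 0.0136833 + 0.0222324 + 0.0465623 = 0.206765
Responsibility of State 2: 0.0136833 / 0.206765 ≈ 0.066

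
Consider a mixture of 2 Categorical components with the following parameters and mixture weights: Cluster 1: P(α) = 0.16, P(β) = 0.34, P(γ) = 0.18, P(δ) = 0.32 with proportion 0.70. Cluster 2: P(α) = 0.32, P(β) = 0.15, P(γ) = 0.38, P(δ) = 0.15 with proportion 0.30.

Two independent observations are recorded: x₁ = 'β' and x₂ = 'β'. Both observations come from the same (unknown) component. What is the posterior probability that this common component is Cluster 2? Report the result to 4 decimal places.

0.0770

Apply Bayes' rule: the posterior for each component is proportional to its prior times its likelihood at x.
Since both observations come from the same component, the likelihood for component k is f_k(x₁)·f_k(x₂).
  p_1 = [0.34] × [0.34] = 0.1156
  p_2 = [0.15] × [0.15] = 0.0225
Weight by the priors:
  π_1·p_1 = 0.70 × 0.1156 = 0.08092
  π_2·p_2 = 0.30 × 0.0225 = 0.00675
Sum: 0.08092 + 0.00675 = 0.08767
P(Cluster 2 | data) ≈ 0.0770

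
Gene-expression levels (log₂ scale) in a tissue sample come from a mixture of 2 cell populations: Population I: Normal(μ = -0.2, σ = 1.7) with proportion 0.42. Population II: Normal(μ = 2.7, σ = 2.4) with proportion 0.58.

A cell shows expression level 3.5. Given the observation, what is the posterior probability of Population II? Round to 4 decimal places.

Apply Bayes' rule: the posterior for each component is proportional to its prior times its likelihood at x.
Normal densities:
  p_I = (1/(1.7·√(2π)))·exp(−(3.5−-0.2)²/(2·1.7²)) = 0.234672·exp(-2.36851) = 0.02197
  p_II = (1/(2.4·√(2π)))·exp(−(3.5−2.7)²/(2·2.4²)) = 0.166226·exp(-0.05556) = 0.157243
Prior × likelihood for each component:
  π_I·p_I = 0.42 × 0.02197 = 0.00922739
  π_II·p_II = 0.58 × 0.157243 = 0.0912009
Normaliser: 0.00922739 + 0.0912009 = 0.100428
Responsibility of Population II: 0.0912009 / 0.100428 ≈ 0.9081

0.9081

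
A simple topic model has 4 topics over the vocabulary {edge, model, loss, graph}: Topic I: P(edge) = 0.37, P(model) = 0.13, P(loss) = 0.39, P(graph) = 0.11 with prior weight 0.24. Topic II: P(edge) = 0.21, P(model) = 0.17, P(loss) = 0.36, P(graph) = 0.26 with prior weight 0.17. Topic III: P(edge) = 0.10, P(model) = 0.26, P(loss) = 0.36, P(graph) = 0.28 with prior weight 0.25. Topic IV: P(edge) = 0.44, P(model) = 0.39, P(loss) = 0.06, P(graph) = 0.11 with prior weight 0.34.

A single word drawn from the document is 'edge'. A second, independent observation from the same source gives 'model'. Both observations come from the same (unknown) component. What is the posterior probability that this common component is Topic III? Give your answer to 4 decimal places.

By Bayes' theorem, P(k | x) = P(Z=k) f_k(x) / Σ_j P(Z=j) f_j(x).
Since both observations come from the same component, the likelihood for component k is f_k(x₁)·f_k(x₂).
  f_I = [0.37] × [0.13] = 0.0481
  f_II = [0.21] × [0.17] = 0.0357
  f_III = [0.1] × [0.26] = 0.026
  f_IV = [0.44] × [0.39] = 0.1716
Unnormalised posteriors:
  P(Z=I)·f_I = 0.24 × 0.0481 = 0.011544
  P(Z=II)·f_II = 0.17 × 0.0357 = 0.006069
  P(Z=III)·f_III = 0.25 × 0.026 = 0.0065
  P(Z=IV)·f_IV = 0.34 × 0.1716 = 0.058344
Normaliser: 0.011544 + 0.006069 + 0.0065 + 0.058344 = 0.082457
So the posterior for Topic III is 0.0065 / 0.082457 ≈ 0.0788.

0.0788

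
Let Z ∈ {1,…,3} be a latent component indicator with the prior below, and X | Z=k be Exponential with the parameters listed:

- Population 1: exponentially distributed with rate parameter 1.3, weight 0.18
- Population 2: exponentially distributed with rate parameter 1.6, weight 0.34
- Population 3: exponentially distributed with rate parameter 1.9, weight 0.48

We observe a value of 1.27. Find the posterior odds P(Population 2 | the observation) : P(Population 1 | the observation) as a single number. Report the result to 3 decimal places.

1.588

Only the two components matter; the odds are (π_i f_i(x)) / (π_j f_j(x)).
Component likelihoods at x = 1.27:
  f_1 = 1.3·e^(−1.3·1.27) = 1.3·e^(−1.6510) = 0.249415
  f_2 = 1.6·e^(−1.6·1.27) = 1.6·e^(−2.0320) = 0.209717
  f_3 = 1.9·e^(−1.9·1.27) = 1.9·e^(−2.4130) = 0.170138
Posterior odds = (π_2·f_2) / (π_1·f_1) = (0.34·0.209717) / (0.18·0.249415) = 0.0713038 / 0.0448948 ≈ 1.588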